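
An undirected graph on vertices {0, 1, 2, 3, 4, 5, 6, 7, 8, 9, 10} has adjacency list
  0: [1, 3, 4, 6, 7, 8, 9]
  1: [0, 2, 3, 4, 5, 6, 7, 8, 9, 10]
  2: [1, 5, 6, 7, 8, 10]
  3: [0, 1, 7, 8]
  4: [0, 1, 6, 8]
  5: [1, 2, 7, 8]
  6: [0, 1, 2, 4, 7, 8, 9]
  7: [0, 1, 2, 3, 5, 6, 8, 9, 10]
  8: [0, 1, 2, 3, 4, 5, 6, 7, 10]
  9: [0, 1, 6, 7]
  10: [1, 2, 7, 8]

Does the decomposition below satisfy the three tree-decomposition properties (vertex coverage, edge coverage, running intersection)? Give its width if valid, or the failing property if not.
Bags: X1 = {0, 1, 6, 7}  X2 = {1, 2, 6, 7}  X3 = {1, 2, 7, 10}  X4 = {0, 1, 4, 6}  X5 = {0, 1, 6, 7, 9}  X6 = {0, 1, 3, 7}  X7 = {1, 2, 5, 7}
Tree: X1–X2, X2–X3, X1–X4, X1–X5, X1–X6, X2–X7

A tree decomposition must satisfy three properties: every vertex lies in some bag; for every edge, both endpoints lie together in some bag; and for every vertex, the bags containing it form a connected subtree. Here vertex 8 appears in no bag, so the decomposition is invalid.

No — vertex 8 appears in no bag.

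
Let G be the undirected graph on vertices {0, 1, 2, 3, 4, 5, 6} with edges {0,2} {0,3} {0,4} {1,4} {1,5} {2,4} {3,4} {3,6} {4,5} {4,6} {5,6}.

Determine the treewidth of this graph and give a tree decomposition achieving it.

Treewidth 2.
One such decomposition:
Bags: B1 = {0, 3, 4}  B2 = {3, 4, 6}  B3 = {4, 5, 6}  B4 = {1, 4, 5}  B5 = {0, 2, 4}
Tree: B1–B2, B2–B3, B3–B4, B1–B5

Every bag has size at most 3, so the width is 3 − 1 = 2 and tw(G) ≤ 2. On the other hand G contains the 3-clique {0, 2, 4}. A clique must lie in a single bag of any decomposition, so no decomposition can have width below 2. Therefore the treewidth is 2.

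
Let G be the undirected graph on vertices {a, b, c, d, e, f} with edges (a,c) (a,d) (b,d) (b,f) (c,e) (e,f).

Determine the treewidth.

2

A width-2 tree decomposition is:
Bags: B1 = {b, e, f}  B2 = {b, d, e}  B3 = {a, d, e}  B4 = {a, c, e}
Tree: B1–B2, B2–B3, B3–B4
Every bag has size at most 3, so the width is 3 − 1 = 2 and tw(G) ≤ 2. Since e–f–b–d–a–c–e is a cycle in G, G is not acyclic. Forests are exactly the graphs of treewidth ≤ 1, so tw(G) ≥ 2. The upper and lower bounds meet at 2, so that is the treewidth.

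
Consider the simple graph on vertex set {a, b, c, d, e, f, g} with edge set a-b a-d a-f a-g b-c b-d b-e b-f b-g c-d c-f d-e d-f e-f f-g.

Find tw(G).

3

A width-3 tree decomposition is:
Bags: B1 = {a, b, f, g}  B2 = {a, b, d, f}  B3 = {b, d, e, f}  B4 = {b, c, d, f}
Tree: B1–B2, B2–B3, B3–B4
Every bag has size at most 4, so the width is 4 − 1 = 3 and tw(G) ≤ 3. Conversely, {b, d, e, f} is a clique of size 4, and the vertices of any clique must share a bag in every tree decomposition; so some bag has ≥ 4 vertices and tw(G) ≥ 3. Combining the bounds, tw(G) = 3.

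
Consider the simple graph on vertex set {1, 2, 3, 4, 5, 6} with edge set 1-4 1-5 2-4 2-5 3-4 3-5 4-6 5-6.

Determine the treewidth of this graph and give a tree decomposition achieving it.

Treewidth 2.
One such decomposition:
Bags: B1 = {2, 4, 5}  B2 = {1, 4, 5}  B3 = {4, 5, 6}  B4 = {3, 4, 5}
Tree: B1–B2, B2–B3, B3–B4

Every bag has size at most 3, so the width is 3 − 1 = 2 and tw(G) ≤ 2. Since 5–2–4–1–5 is a cycle in G, G is not acyclic. Forests are exactly the graphs of treewidth ≤ 1, so tw(G) ≥ 2. Hence tw(G) = 2 exactly.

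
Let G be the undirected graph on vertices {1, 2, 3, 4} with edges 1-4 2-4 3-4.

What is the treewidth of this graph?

1

A width-1 tree decomposition is:
Bags: B1 = {1, 4}  B2 = {3, 4}  B3 = {2, 4}
Tree: B1–B2, B1–B3
Each bag holds 2 vertices, so the decomposition has width 1, which upper-bounds the treewidth. Any graph with an edge has treewidth ≥ 1, and G has the edge 1–4. Combining the bounds, tw(G) = 1.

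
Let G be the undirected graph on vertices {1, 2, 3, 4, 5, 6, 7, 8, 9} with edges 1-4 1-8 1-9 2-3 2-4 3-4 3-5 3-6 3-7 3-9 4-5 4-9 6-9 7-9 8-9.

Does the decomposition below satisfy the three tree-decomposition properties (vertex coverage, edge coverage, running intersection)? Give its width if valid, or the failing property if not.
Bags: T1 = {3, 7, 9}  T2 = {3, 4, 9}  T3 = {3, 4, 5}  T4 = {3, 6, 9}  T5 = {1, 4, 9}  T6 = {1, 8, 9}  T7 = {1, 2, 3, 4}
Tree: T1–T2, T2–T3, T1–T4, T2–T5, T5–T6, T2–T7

No — bags containing vertex 1 are not connected in the tree.

A tree decomposition must satisfy three properties: every vertex lies in some bag; for every edge, both endpoints lie together in some bag; and for every vertex, the bags containing it form a connected subtree. Here bags containing vertex 1 are not connected in the tree, so the decomposition is invalid.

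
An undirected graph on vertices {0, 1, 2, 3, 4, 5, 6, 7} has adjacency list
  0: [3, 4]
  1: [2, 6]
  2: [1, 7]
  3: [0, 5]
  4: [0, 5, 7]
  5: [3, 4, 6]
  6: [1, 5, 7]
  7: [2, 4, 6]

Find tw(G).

A width-2 tree decomposition is:
Bags: B1 = {0, 3, 4}  B2 = {3, 4, 5}  B3 = {4, 5, 7}  B4 = {5, 6, 7}  B5 = {2, 6, 7}  B6 = {1, 2, 6}
Tree: B1–B2, B2–B3, B3–B4, B4–B5, B5–B6
The largest bag has 3 vertices, giving width 2; this decomposition certifies tw(G) ≤ 2. The edges 0–3–5–4–0 form a cycle, so G is not a tree and its treewidth is at least 2. Hence tw(G) = 2 exactly.

2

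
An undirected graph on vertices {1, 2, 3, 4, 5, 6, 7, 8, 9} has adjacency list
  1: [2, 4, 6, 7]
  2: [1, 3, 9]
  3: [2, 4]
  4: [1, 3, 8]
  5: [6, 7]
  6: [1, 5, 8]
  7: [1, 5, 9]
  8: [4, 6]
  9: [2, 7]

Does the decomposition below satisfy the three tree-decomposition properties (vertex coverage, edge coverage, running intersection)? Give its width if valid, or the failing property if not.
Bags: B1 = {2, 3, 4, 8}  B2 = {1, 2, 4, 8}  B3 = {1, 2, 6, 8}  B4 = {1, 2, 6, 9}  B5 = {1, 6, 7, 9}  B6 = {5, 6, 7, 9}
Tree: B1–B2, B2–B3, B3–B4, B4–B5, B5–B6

Yes; width 3.

Every vertex of G appears in some bag (union = {1, 2, 3, 4, 5, 6, 7, 8, 9}); every edge is covered by a bag; and for each vertex v the set of bags containing v is connected in the bag tree. The decomposition is therefore valid. The largest bag has 4 vertices, so the width is 3.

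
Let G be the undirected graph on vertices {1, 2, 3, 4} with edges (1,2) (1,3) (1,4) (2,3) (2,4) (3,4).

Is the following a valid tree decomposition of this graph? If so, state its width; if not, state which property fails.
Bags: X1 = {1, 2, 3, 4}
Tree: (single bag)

Every vertex of G appears in some bag (union = {1, 2, 3, 4}); every edge is covered by a bag; and for each vertex v the set of bags containing v is connected in the bag tree. The decomposition is therefore valid. The largest bag has 4 vertices, so the width is 3.

Yes; width 3.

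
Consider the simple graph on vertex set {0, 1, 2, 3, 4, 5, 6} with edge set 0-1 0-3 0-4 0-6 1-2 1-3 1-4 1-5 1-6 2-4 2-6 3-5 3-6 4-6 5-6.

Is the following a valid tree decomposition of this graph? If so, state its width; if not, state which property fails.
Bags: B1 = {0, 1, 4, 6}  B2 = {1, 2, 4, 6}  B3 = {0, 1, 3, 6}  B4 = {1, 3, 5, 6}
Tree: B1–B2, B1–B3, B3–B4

Checking the three conditions: (i) the bags cover all of {0, 1, 2, 3, 4, 5, 6}; (ii) for each edge, some bag contains both endpoints; (iii) the bags containing any fixed vertex form a subtree. All hold, so the decomposition is valid with width 4 − 1 = 3.

Yes; width 3.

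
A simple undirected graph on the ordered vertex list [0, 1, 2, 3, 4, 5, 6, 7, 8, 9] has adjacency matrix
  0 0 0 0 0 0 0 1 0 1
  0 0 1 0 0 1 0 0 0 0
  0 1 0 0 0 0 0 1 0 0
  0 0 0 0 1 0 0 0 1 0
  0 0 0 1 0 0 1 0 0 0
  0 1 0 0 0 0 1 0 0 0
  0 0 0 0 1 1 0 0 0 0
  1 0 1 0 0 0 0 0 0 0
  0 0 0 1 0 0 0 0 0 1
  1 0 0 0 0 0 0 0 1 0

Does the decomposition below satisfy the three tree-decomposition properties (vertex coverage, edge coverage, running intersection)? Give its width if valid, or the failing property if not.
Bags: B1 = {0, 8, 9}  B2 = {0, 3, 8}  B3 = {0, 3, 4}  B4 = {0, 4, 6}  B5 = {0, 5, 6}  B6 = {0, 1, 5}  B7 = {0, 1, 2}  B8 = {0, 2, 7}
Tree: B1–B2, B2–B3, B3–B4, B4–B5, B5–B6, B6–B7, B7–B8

Checking the three conditions: (i) the bags cover all of {0, 1, 2, 3, 4, 5, 6, 7, 8, 9}; (ii) for each edge, some bag contains both endpoints; (iii) the bags containing any fixed vertex form a subtree. All hold, so the decomposition is valid with width 3 − 1 = 2.

Yes; width 2.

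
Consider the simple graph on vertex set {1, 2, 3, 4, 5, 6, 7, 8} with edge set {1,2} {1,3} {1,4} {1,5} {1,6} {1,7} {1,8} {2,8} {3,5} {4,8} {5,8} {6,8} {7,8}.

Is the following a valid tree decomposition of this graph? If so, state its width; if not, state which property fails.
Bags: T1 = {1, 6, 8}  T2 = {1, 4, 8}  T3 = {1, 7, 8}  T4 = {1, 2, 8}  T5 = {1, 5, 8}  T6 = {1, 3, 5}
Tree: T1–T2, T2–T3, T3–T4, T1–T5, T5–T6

Yes; width 2.

Vertex coverage: the bags together contain {1, 2, 3, 4, 5, 6, 7, 8}, the full vertex set. Edge coverage: each edge of G has both endpoints in at least one bag. Running intersection: for every vertex, the bags containing it form a connected subtree. All three properties hold, so this is a valid tree decomposition of width max|bag| − 1 = 2, and hence tw(G) ≤ 2.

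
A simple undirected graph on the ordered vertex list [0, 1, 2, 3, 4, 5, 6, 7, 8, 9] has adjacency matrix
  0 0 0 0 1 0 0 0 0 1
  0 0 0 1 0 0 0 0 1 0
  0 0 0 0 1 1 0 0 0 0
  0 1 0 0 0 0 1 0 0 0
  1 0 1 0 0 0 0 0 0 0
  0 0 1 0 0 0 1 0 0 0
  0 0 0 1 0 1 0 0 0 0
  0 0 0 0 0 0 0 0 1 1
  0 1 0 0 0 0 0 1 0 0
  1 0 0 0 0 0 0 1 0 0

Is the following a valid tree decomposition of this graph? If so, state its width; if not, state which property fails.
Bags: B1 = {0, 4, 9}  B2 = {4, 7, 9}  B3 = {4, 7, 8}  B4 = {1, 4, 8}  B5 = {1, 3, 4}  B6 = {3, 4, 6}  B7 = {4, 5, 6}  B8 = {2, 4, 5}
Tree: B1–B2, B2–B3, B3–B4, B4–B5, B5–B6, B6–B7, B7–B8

Yes; width 2.

Checking the three conditions: (i) the bags cover all of {0, 1, 2, 3, 4, 5, 6, 7, 8, 9}; (ii) for each edge, some bag contains both endpoints; (iii) the bags containing any fixed vertex form a subtree. All hold, so the decomposition is valid with width 3 − 1 = 2.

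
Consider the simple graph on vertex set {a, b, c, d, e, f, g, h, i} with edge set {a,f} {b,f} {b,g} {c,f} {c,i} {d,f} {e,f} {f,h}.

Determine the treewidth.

1

A width-1 tree decomposition is:
Bags: B1 = {c, i}  B2 = {c, f}  B3 = {d, f}  B4 = {b, f}  B5 = {b, g}  B6 = {f, h}  B7 = {a, f}  B8 = {e, f}
Tree: B1–B2, B2–B3, B2–B4, B4–B5, B4–B6, B3–B7, B6–B8
Every bag has size at most 2, so the width is 2 − 1 = 1 and tw(G) ≤ 1. Any graph with an edge has treewidth ≥ 1, and G has the edge i–c. Therefore the treewidth is 1.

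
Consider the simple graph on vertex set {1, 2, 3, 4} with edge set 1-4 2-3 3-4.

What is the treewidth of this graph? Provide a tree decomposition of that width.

The largest bag has 2 vertices, giving width 1; this decomposition certifies tw(G) ≤ 1. Since G has at least one edge (e.g. 2–3), it is not an edgeless graph, so tw(G) ≥ 1. Therefore the treewidth is 1.

Treewidth 1.
Bags: B1 = {2, 3}  B2 = {3, 4}  B3 = {1, 4}
Tree: B1–B2, B2–B3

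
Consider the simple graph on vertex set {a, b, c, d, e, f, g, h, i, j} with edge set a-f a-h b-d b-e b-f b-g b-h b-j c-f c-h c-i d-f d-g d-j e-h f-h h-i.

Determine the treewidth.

2

A width-2 tree decomposition is:
Bags: B1 = {b, e, h}  B2 = {b, f, h}  B3 = {c, f, h}  B4 = {a, f, h}  B5 = {c, h, i}  B6 = {b, d, f}  B7 = {b, d, g}  B8 = {b, d, j}
Tree: B1–B2, B2–B3, B2–B4, B3–B5, B2–B6, B6–B7, B6–B8
Each bag holds 3 vertices, so the decomposition has width 2, which upper-bounds the treewidth. On the other hand G contains the 3-clique {b, d, g}. A clique must lie in a single bag of any decomposition, so no decomposition can have width below 2. Therefore the treewidth is 2.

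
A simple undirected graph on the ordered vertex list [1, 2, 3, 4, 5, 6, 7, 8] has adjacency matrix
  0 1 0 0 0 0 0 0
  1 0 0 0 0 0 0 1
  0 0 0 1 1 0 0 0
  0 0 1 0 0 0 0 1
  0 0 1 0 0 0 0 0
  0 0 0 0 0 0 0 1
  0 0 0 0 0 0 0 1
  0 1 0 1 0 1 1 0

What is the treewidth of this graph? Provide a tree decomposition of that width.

Treewidth 1.
One optimal decomposition is:
Bags: B1 = {7, 8}  B2 = {4, 8}  B3 = {3, 4}  B4 = {2, 8}  B5 = {6, 8}  B6 = {3, 5}  B7 = {1, 2}
Tree: B1–B2, B2–B3, B2–B4, B4–B5, B3–B6, B4–B7

The largest bag has 2 vertices, giving width 1; this decomposition certifies tw(G) ≤ 1. Any graph with an edge has treewidth ≥ 1, and G has the edge 7–8. The upper and lower bounds meet at 1, so that is the treewidth.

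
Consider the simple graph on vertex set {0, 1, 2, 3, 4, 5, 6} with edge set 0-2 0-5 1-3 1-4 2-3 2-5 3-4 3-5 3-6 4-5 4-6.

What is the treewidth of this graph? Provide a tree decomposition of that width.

Treewidth 2.
One optimal decomposition is:
Bags: B1 = {2, 3, 5}  B2 = {3, 4, 5}  B3 = {3, 4, 6}  B4 = {1, 3, 4}  B5 = {0, 2, 5}
Tree: B1–B2, B2–B3, B2–B4, B1–B5

The largest bag has 3 vertices, giving width 2; this decomposition certifies tw(G) ≤ 2. On the other hand G contains the 3-clique {0, 2, 5}. A clique must lie in a single bag of any decomposition, so no decomposition can have width below 2. Combining the bounds, tw(G) = 2.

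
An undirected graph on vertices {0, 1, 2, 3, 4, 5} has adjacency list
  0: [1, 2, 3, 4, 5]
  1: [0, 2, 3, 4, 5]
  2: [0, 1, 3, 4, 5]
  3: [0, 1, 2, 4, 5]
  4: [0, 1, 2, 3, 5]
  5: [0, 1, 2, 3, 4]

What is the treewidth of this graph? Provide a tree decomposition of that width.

With just one bag of size 6, the width is 6 − 1 = 5, so tw(G) ≤ 5. For the lower bound, the 6 vertices {0, 1, 2, 3, 4, 5} are pairwise adjacent, and any tree decomposition puts a clique entirely inside one bag — forcing width ≥ 5. The upper and lower bounds meet at 5, so that is the treewidth.

Treewidth 5.
Bags: B1 = {0, 1, 2, 3, 4, 5}
Tree: (single bag)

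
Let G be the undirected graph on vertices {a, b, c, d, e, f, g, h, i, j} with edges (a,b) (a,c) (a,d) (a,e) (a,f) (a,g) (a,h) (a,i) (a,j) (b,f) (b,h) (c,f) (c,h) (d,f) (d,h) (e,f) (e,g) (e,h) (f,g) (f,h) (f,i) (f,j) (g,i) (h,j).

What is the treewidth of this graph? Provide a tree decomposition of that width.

The largest bag has 4 vertices, giving width 3; this decomposition certifies tw(G) ≤ 3. On the other hand G contains the 4-clique {a, e, f, g}. A clique must lie in a single bag of any decomposition, so no decomposition can have width below 3. Therefore the treewidth is 3.

Treewidth 3.
One optimal decomposition is:
Bags: B1 = {a, e, f, h}  B2 = {a, f, h, j}  B3 = {a, e, f, g}  B4 = {a, c, f, h}  B5 = {a, b, f, h}  B6 = {a, d, f, h}  B7 = {a, f, g, i}
Tree: B1–B2, B1–B3, B1–B4, B2–B5, B5–B6, B3–B7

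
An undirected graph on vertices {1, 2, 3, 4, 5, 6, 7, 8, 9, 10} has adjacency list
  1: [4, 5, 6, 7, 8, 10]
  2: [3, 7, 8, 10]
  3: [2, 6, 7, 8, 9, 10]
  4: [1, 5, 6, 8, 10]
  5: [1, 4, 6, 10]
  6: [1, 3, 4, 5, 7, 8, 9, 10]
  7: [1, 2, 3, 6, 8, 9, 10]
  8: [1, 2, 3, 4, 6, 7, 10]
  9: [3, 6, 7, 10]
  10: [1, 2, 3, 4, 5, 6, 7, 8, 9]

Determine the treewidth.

A width-4 tree decomposition is:
Bags: B1 = {1, 6, 7, 8, 10}  B2 = {1, 4, 6, 8, 10}  B3 = {3, 6, 7, 8, 10}  B4 = {3, 6, 7, 9, 10}  B5 = {1, 4, 5, 6, 10}  B6 = {2, 3, 7, 8, 10}
Tree: B1–B2, B1–B3, B3–B4, B2–B5, B3–B6
Every bag has size at most 5, so the width is 5 − 1 = 4 and tw(G) ≤ 4. Conversely, {2, 3, 7, 8, 10} is a clique of size 5, and the vertices of any clique must share a bag in every tree decomposition; so some bag has ≥ 5 vertices and tw(G) ≥ 4. Hence tw(G) = 4 exactly.

4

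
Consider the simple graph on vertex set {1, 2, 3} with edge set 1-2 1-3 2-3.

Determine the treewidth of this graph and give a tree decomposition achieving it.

With just one bag of size 3, the width is 3 − 1 = 2, so tw(G) ≤ 2. Conversely, {1, 2, 3} is a clique of size 3, and the vertices of any clique must share a bag in every tree decomposition; so some bag has ≥ 3 vertices and tw(G) ≥ 2. Hence tw(G) = 2 exactly.

Treewidth 2.
Bags: B1 = {1, 2, 3}
Tree: (single bag)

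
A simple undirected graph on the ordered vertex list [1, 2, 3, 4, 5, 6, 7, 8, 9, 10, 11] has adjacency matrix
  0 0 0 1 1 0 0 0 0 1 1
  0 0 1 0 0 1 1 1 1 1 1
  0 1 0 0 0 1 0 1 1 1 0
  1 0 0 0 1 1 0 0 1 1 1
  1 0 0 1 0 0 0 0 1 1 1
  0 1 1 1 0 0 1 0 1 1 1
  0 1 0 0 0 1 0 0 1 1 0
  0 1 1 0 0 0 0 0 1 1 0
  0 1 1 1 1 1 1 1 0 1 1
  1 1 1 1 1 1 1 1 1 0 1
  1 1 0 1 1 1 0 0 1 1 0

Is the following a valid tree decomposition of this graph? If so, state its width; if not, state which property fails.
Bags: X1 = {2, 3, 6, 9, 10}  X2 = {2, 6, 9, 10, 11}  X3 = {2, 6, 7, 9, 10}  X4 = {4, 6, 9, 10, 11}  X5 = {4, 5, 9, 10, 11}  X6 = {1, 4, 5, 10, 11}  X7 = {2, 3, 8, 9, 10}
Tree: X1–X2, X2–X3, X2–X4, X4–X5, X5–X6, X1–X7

Vertex coverage: the bags together contain {1, 2, 3, 4, 5, 6, 7, 8, 9, 10, 11}, the full vertex set. Edge coverage: each edge of G has both endpoints in at least one bag. Running intersection: for every vertex, the bags containing it form a connected subtree. All three properties hold, so this is a valid tree decomposition of width max|bag| − 1 = 4, and hence tw(G) ≤ 4.

Yes; width 4.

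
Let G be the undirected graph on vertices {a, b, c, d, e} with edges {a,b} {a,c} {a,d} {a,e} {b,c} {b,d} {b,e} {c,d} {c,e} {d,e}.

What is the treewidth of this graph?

4

A width-4 tree decomposition is:
Bags: B1 = {a, b, c, d, e}
Tree: (single bag)
A single bag containing all 5 vertices is trivially a valid decomposition of width 4. Conversely, {a, b, c, d, e} is a clique of size 5, and the vertices of any clique must share a bag in every tree decomposition; so some bag has ≥ 5 vertices and tw(G) ≥ 4. Combining the bounds, tw(G) = 4.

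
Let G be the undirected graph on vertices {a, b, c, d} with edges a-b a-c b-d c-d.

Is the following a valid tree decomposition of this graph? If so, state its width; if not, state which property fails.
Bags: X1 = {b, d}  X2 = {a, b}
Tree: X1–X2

No — vertex c appears in no bag.

A tree decomposition must satisfy three properties: every vertex lies in some bag; for every edge, both endpoints lie together in some bag; and for every vertex, the bags containing it form a connected subtree. Here vertex c appears in no bag, so the decomposition is invalid.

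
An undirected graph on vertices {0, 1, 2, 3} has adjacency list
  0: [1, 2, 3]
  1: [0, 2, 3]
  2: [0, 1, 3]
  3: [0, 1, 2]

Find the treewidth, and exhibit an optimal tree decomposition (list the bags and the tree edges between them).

With just one bag of size 4, the width is 4 − 1 = 3, so tw(G) ≤ 3. Conversely, {0, 1, 2, 3} is a clique of size 4, and the vertices of any clique must share a bag in every tree decomposition; so some bag has ≥ 4 vertices and tw(G) ≥ 3. The upper and lower bounds meet at 3, so that is the treewidth.

Treewidth 3.
Bags: B1 = {0, 1, 2, 3}
Tree: (single bag)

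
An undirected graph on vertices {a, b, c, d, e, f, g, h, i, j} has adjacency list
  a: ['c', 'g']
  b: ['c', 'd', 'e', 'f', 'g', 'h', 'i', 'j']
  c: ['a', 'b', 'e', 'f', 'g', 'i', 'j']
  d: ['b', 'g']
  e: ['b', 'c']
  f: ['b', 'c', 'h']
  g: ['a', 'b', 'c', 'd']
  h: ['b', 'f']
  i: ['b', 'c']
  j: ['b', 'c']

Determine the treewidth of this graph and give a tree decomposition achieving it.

Treewidth 2.
One such decomposition:
Bags: B1 = {b, c, g}  B2 = {b, c, i}  B3 = {b, c, f}  B4 = {a, c, g}  B5 = {b, c, e}  B6 = {b, d, g}  B7 = {b, f, h}  B8 = {b, c, j}
Tree: B1–B2, B2–B3, B1–B4, B3–B5, B1–B6, B3–B7, B3–B8

The largest bag has 3 vertices, giving width 2; this decomposition certifies tw(G) ≤ 2. On the other hand G contains the 3-clique {a, c, g}. A clique must lie in a single bag of any decomposition, so no decomposition can have width below 2. Therefore the treewidth is 2.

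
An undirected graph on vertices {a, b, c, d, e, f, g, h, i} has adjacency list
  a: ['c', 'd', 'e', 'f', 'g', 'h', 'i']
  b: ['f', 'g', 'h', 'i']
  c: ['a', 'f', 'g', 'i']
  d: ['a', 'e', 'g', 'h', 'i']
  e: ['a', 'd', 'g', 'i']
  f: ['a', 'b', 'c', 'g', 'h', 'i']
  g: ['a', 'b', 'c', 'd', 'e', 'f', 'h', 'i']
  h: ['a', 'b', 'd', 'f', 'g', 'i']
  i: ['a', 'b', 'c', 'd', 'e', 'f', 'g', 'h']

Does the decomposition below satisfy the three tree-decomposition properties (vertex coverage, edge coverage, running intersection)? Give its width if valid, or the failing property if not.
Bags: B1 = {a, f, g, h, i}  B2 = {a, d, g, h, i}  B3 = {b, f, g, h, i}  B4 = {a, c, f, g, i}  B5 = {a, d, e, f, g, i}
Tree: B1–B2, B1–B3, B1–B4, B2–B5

A tree decomposition must satisfy three properties: every vertex lies in some bag; for every edge, both endpoints lie together in some bag; and for every vertex, the bags containing it form a connected subtree. Here bags containing vertex f are not connected in the tree, so the decomposition is invalid.

No — bags containing vertex f are not connected in the tree.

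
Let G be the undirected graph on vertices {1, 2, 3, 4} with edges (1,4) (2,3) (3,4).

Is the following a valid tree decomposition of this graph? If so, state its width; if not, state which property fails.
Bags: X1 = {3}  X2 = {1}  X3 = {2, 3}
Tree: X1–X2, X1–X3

A tree decomposition must satisfy three properties: every vertex lies in some bag; for every edge, both endpoints lie together in some bag; and for every vertex, the bags containing it form a connected subtree. Here vertex 4 appears in no bag, so the decomposition is invalid.

No — vertex 4 appears in no bag.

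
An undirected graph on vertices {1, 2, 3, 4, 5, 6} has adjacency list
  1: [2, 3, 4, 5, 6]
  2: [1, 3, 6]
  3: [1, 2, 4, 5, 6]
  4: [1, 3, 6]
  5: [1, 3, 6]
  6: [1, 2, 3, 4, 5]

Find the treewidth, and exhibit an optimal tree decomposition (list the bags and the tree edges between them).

Treewidth 3.
One optimal decomposition is:
Bags: B1 = {1, 3, 5, 6}  B2 = {1, 3, 4, 6}  B3 = {1, 2, 3, 6}
Tree: B1–B2, B2–B3

Each bag holds 4 vertices, so the decomposition has width 3, which upper-bounds the treewidth. Conversely, {1, 2, 3, 6} is a clique of size 4, and the vertices of any clique must share a bag in every tree decomposition; so some bag has ≥ 4 vertices and tw(G) ≥ 3. Combining the bounds, tw(G) = 3.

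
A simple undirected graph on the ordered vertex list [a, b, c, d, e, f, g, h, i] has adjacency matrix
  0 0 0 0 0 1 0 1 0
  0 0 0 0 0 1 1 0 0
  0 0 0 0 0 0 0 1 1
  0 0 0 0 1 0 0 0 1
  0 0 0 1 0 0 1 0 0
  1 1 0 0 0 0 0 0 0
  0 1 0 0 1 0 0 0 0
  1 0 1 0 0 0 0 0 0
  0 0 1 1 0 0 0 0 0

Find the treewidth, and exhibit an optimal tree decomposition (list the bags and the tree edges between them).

Each bag holds 3 vertices, so the decomposition has width 2, which upper-bounds the treewidth. For the lower bound, G contains the cycle f–a–h–c–i–d–e–g–b–f, so G is not a forest; only forests have treewidth ≤ 1, hence tw(G) ≥ 2. Therefore the treewidth is 2.

Treewidth 2.
One such decomposition:
Bags: B1 = {a, f, h}  B2 = {c, f, h}  B3 = {c, f, i}  B4 = {d, f, i}  B5 = {d, e, f}  B6 = {e, f, g}  B7 = {b, f, g}
Tree: B1–B2, B2–B3, B3–B4, B4–B5, B5–B6, B6–B7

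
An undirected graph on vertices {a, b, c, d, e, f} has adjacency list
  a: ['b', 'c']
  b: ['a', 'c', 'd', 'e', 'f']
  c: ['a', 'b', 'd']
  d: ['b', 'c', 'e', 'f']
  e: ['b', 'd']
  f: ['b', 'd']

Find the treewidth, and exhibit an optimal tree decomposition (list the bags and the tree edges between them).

Treewidth 2.
One optimal decomposition is:
Bags: B1 = {b, c, d}  B2 = {a, b, c}  B3 = {b, d, f}  B4 = {b, d, e}
Tree: B1–B2, B1–B3, B3–B4

Each bag holds 3 vertices, so the decomposition has width 2, which upper-bounds the treewidth. On the other hand G contains the 3-clique {b, d, e}. A clique must lie in a single bag of any decomposition, so no decomposition can have width below 2. Combining the bounds, tw(G) = 2.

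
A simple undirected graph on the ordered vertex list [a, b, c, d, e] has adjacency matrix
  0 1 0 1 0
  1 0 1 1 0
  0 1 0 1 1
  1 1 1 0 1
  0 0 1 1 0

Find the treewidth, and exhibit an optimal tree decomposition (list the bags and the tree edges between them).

Treewidth 2.
One optimal decomposition is:
Bags: B1 = {b, c, d}  B2 = {c, d, e}  B3 = {a, b, d}
Tree: B1–B2, B1–B3

The largest bag has 3 vertices, giving width 2; this decomposition certifies tw(G) ≤ 2. Conversely, {c, d, e} is a clique of size 3, and the vertices of any clique must share a bag in every tree decomposition; so some bag has ≥ 3 vertices and tw(G) ≥ 2. Hence tw(G) = 2 exactly.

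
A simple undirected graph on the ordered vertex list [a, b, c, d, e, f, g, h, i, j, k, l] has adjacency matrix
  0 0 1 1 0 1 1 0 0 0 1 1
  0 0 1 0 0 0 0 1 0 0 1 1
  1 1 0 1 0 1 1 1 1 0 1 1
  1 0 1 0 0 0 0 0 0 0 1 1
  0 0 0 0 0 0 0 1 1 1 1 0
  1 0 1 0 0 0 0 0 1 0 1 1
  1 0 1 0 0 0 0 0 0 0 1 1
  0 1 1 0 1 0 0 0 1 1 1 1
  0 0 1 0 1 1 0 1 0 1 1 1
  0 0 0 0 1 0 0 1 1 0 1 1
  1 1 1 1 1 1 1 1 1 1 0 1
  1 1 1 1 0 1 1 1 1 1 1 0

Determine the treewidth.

A width-4 tree decomposition is:
Bags: B1 = {a, c, f, k, l}  B2 = {a, c, g, k, l}  B3 = {c, f, i, k, l}  B4 = {c, h, i, k, l}  B5 = {h, i, j, k, l}  B6 = {e, h, i, j, k}  B7 = {a, c, d, k, l}  B8 = {b, c, h, k, l}
Tree: B1–B2, B1–B3, B3–B4, B4–B5, B5–B6, B1–B7, B4–B8
The largest bag has 5 vertices, giving width 4; this decomposition certifies tw(G) ≤ 4. Conversely, {e, h, i, j, k} is a clique of size 5, and the vertices of any clique must share a bag in every tree decomposition; so some bag has ≥ 5 vertices and tw(G) ≥ 4. The upper and lower bounds meet at 4, so that is the treewidth.

4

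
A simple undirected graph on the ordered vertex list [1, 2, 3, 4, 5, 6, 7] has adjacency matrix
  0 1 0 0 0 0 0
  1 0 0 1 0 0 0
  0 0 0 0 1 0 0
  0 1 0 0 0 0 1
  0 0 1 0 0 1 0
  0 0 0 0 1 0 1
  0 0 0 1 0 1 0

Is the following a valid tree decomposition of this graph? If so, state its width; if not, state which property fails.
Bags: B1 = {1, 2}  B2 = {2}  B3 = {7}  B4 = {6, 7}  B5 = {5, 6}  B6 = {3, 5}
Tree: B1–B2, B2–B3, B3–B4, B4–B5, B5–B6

A tree decomposition must satisfy three properties: every vertex lies in some bag; for every edge, both endpoints lie together in some bag; and for every vertex, the bags containing it form a connected subtree. Here vertex 4 appears in no bag, so the decomposition is invalid.

No — vertex 4 appears in no bag.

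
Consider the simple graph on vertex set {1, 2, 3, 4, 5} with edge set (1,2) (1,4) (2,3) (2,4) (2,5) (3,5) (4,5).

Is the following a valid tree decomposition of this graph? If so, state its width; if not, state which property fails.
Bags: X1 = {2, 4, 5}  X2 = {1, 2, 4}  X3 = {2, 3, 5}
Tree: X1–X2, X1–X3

Yes; width 2.

Checking the three conditions: (i) the bags cover all of {1, 2, 3, 4, 5}; (ii) for each edge, some bag contains both endpoints; (iii) the bags containing any fixed vertex form a subtree. All hold, so the decomposition is valid with width 3 − 1 = 2.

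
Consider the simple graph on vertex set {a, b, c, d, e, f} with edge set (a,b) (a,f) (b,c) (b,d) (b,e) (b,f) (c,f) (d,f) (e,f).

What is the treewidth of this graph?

A width-2 tree decomposition is:
Bags: B1 = {b, d, f}  B2 = {b, e, f}  B3 = {b, c, f}  B4 = {a, b, f}
Tree: B1–B2, B2–B3, B3–B4
Every bag has size at most 3, so the width is 3 − 1 = 2 and tw(G) ≤ 2. For the lower bound, the 3 vertices {b, d, f} are pairwise adjacent, and any tree decomposition puts a clique entirely inside one bag — forcing width ≥ 2. The upper and lower bounds meet at 2, so that is the treewidth.

2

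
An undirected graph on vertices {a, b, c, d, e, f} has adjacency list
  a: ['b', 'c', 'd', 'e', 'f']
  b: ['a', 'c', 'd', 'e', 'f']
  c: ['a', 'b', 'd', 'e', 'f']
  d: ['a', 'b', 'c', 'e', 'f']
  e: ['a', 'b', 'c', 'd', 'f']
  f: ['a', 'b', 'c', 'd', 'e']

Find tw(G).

A width-5 tree decomposition is:
Bags: B1 = {a, b, c, d, e, f}
Tree: (single bag)
With just one bag of size 6, the width is 6 − 1 = 5, so tw(G) ≤ 5. For the lower bound, the 6 vertices {a, b, c, d, e, f} are pairwise adjacent, and any tree decomposition puts a clique entirely inside one bag — forcing width ≥ 5. Combining the bounds, tw(G) = 5.

5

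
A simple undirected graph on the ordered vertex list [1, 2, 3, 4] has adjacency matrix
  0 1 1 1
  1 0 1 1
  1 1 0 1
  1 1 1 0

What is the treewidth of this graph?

3

A width-3 tree decomposition is:
Bags: B1 = {1, 2, 3, 4}
Tree: (single bag)
A single bag containing all 4 vertices is trivially a valid decomposition of width 3. For the lower bound, the 4 vertices {1, 2, 3, 4} are pairwise adjacent, and any tree decomposition puts a clique entirely inside one bag — forcing width ≥ 3. The upper and lower bounds meet at 3, so that is the treewidth.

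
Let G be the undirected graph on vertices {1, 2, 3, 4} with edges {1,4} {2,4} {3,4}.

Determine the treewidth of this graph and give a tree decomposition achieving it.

Treewidth 1.
One optimal decomposition is:
Bags: B1 = {2, 4}  B2 = {1, 4}  B3 = {3, 4}
Tree: B1–B2, B2–B3

Every bag has size at most 2, so the width is 2 − 1 = 1 and tw(G) ≤ 1. G has an edge, so its treewidth is at least 1. Combining the bounds, tw(G) = 1.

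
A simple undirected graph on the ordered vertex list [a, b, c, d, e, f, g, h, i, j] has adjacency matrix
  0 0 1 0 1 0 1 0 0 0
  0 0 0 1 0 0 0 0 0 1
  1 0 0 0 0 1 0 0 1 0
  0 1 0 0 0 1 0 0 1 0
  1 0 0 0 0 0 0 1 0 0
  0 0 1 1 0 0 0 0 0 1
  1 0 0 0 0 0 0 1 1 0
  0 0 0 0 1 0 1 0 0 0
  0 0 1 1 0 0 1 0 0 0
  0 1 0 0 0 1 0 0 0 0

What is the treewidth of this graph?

A width-2 tree decomposition is:
Bags: B1 = {a, e, h}  B2 = {a, g, h}  B3 = {a, c, g}  B4 = {c, g, i}  B5 = {c, f, i}  B6 = {d, f, i}  B7 = {d, f, j}  B8 = {b, d, j}
Tree: B1–B2, B2–B3, B3–B4, B4–B5, B5–B6, B6–B7, B7–B8
Each bag holds 3 vertices, so the decomposition has width 2, which upper-bounds the treewidth. For the lower bound, G contains the cycle e–h–g–a–e, so G is not a forest; only forests have treewidth ≤ 1, hence tw(G) ≥ 2. The upper and lower bounds meet at 2, so that is the treewidth.

2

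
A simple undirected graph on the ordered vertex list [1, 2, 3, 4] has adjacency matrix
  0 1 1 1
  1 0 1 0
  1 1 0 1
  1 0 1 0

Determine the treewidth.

A width-2 tree decomposition is:
Bags: B1 = {1, 3, 4}  B2 = {1, 2, 3}
Tree: B1–B2
Every bag has size at most 3, so the width is 3 − 1 = 2 and tw(G) ≤ 2. Conversely, {1, 2, 3} is a clique of size 3, and the vertices of any clique must share a bag in every tree decomposition; so some bag has ≥ 3 vertices and tw(G) ≥ 2. Hence tw(G) = 2 exactly.

2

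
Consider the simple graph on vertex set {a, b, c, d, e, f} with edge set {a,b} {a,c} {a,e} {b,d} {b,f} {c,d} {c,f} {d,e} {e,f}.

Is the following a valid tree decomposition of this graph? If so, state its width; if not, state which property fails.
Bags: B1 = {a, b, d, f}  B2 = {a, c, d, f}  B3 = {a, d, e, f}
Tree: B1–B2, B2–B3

Checking the three conditions: (i) the bags cover all of {a, b, c, d, e, f}; (ii) for each edge, some bag contains both endpoints; (iii) the bags containing any fixed vertex form a subtree. All hold, so the decomposition is valid with width 4 − 1 = 3.

Yes; width 3.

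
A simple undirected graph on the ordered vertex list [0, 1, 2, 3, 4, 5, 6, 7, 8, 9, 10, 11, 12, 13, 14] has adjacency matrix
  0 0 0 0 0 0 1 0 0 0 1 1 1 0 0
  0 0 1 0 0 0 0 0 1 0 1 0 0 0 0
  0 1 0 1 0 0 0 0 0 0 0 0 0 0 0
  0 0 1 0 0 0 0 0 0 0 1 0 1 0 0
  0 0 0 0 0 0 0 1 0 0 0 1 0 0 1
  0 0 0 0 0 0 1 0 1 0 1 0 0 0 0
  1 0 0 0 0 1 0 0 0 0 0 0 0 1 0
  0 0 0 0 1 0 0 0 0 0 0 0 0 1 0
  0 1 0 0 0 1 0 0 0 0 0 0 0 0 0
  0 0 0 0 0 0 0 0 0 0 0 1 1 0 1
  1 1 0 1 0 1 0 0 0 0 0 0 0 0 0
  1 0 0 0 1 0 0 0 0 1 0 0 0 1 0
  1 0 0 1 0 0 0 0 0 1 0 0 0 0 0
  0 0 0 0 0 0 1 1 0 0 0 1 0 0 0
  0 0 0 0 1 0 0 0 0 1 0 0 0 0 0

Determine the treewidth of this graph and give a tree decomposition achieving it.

Treewidth 3.
One such decomposition:
Bags: B1 = {4, 7, 13, 14}  B2 = {4, 11, 13, 14}  B3 = {9, 11, 13, 14}  B4 = {6, 9, 11, 13}  B5 = {0, 6, 9, 11}  B6 = {0, 6, 9, 12}  B7 = {0, 5, 6, 12}  B8 = {0, 5, 10, 12}  B9 = {3, 5, 10, 12}  B10 = {3, 5, 8, 10}  B11 = {1, 3, 8, 10}  B12 = {1, 2, 3, 8}
Tree: B1–B2, B2–B3, B3–B4, B4–B5, B5–B6, B6–B7, B7–B8, B8–B9, B9–B10, B10–B11, B11–B12

Every bag has size at most 4, so the width is 4 − 1 = 3 and tw(G) ≤ 3. For the lower bound: the 4 vertex sets {4,7,14}, {13}, {11}, {0,6,9,12} are disjoint, each induces a connected subgraph, and every pair is joined by at least one edge of G. Contracting each set to a single vertex therefore yields K_{4} as a minor, and since treewidth is minor-monotone, tw(G) ≥ tw(K_{4}) = 3. Hence tw(G) = 3 exactly.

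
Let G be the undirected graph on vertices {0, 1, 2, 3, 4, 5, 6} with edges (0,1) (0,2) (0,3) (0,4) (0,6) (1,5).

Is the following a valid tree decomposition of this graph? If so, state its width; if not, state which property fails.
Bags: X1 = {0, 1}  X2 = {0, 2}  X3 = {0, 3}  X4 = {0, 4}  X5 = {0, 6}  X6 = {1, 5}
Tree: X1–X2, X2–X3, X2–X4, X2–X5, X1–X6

Yes; width 1.

Every vertex of G appears in some bag (union = {0, 1, 2, 3, 4, 5, 6}); every edge is covered by a bag; and for each vertex v the set of bags containing v is connected in the bag tree. The decomposition is therefore valid. The largest bag has 2 vertices, so the width is 1.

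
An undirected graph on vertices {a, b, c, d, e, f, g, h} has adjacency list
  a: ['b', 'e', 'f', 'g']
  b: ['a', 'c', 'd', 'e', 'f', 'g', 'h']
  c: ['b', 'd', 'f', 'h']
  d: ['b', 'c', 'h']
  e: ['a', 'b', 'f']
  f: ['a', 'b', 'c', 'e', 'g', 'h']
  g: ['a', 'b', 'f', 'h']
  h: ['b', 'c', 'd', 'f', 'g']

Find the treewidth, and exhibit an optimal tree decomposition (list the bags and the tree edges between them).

Treewidth 3.
One such decomposition:
Bags: B1 = {b, c, f, h}  B2 = {b, f, g, h}  B3 = {a, b, f, g}  B4 = {b, c, d, h}  B5 = {a, b, e, f}
Tree: B1–B2, B2–B3, B1–B4, B3–B5

The largest bag has 4 vertices, giving width 3; this decomposition certifies tw(G) ≤ 3. On the other hand G contains the 4-clique {b, c, d, h}. A clique must lie in a single bag of any decomposition, so no decomposition can have width below 3. The upper and lower bounds meet at 3, so that is the treewidth.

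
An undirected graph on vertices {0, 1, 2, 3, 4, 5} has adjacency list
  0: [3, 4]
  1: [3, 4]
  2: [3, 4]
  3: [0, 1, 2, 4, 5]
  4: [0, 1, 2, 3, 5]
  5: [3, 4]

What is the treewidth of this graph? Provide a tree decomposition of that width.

Every bag has size at most 3, so the width is 3 − 1 = 2 and tw(G) ≤ 2. On the other hand G contains the 3-clique {0, 3, 4}. A clique must lie in a single bag of any decomposition, so no decomposition can have width below 2. Therefore the treewidth is 2.

Treewidth 2.
Bags: B1 = {0, 3, 4}  B2 = {2, 3, 4}  B3 = {1, 3, 4}  B4 = {3, 4, 5}
Tree: B1–B2, B1–B3, B2–B4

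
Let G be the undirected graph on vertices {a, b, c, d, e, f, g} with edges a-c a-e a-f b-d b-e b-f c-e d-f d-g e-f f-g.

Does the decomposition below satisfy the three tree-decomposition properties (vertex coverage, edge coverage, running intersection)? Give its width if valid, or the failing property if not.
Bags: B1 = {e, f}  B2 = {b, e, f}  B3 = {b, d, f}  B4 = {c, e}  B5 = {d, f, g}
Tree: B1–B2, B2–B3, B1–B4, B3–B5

A tree decomposition must satisfy three properties: every vertex lies in some bag; for every edge, both endpoints lie together in some bag; and for every vertex, the bags containing it form a connected subtree. Here vertex a appears in no bag, so the decomposition is invalid.

No — vertex a appears in no bag.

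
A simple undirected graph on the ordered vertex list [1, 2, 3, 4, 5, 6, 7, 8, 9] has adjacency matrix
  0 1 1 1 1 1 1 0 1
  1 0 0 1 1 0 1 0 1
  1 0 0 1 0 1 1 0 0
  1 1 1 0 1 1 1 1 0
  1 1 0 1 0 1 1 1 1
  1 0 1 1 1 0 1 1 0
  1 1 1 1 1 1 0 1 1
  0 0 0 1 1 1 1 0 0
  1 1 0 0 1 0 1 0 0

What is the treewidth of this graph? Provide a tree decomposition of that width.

Each bag holds 5 vertices, so the decomposition has width 4, which upper-bounds the treewidth. For the lower bound, the 5 vertices {4, 5, 6, 7, 8} are pairwise adjacent, and any tree decomposition puts a clique entirely inside one bag — forcing width ≥ 4. Therefore the treewidth is 4.

Treewidth 4.
Bags: B1 = {1, 4, 5, 6, 7}  B2 = {1, 2, 4, 5, 7}  B3 = {1, 2, 5, 7, 9}  B4 = {1, 3, 4, 6, 7}  B5 = {4, 5, 6, 7, 8}
Tree: B1–B2, B2–B3, B1–B4, B1–B5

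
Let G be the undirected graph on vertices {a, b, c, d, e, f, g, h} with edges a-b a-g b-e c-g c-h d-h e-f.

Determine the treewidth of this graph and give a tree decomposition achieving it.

The largest bag has 2 vertices, giving width 1; this decomposition certifies tw(G) ≤ 1. G has an edge, so its treewidth is at least 1. Therefore the treewidth is 1.

Treewidth 1.
One such decomposition:
Bags: B1 = {d, h}  B2 = {c, h}  B3 = {c, g}  B4 = {a, g}  B5 = {a, b}  B6 = {b, e}  B7 = {e, f}
Tree: B1–B2, B2–B3, B3–B4, B4–B5, B5–B6, B6–B7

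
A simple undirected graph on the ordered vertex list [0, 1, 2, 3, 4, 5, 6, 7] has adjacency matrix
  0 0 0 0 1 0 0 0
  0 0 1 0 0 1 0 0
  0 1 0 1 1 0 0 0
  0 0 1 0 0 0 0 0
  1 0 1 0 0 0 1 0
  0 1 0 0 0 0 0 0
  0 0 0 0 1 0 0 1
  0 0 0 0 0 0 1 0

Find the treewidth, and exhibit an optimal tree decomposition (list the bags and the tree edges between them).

The largest bag has 2 vertices, giving width 1; this decomposition certifies tw(G) ≤ 1. G has an edge, so its treewidth is at least 1. Combining the bounds, tw(G) = 1.

Treewidth 1.
Bags: B1 = {1, 5}  B2 = {1, 2}  B3 = {2, 4}  B4 = {2, 3}  B5 = {4, 6}  B6 = {6, 7}  B7 = {0, 4}
Tree: B1–B2, B2–B3, B3–B4, B3–B5, B5–B6, B5–B7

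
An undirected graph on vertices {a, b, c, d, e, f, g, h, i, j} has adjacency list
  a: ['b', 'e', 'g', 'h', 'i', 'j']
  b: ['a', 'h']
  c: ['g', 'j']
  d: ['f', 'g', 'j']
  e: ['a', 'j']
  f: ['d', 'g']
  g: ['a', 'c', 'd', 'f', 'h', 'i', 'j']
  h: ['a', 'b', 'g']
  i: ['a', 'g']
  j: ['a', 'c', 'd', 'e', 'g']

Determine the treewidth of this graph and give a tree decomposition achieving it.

Every bag has size at most 3, so the width is 3 − 1 = 2 and tw(G) ≤ 2. Conversely, {d, g, j} is a clique of size 3, and the vertices of any clique must share a bag in every tree decomposition; so some bag has ≥ 3 vertices and tw(G) ≥ 2. The upper and lower bounds meet at 2, so that is the treewidth.

Treewidth 2.
One such decomposition:
Bags: B1 = {a, g, j}  B2 = {a, e, j}  B3 = {a, g, h}  B4 = {a, g, i}  B5 = {c, g, j}  B6 = {d, g, j}  B7 = {d, f, g}  B8 = {a, b, h}
Tree: B1–B2, B1–B3, B3–B4, B1–B5, B5–B6, B6–B7, B3–B8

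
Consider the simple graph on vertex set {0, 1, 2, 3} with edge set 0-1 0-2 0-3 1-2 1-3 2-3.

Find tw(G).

3

A width-3 tree decomposition is:
Bags: B1 = {0, 1, 2, 3}
Tree: (single bag)
A single bag containing all 4 vertices is trivially a valid decomposition of width 3. On the other hand G contains the 4-clique {0, 1, 2, 3}. A clique must lie in a single bag of any decomposition, so no decomposition can have width below 3. Therefore the treewidth is 3.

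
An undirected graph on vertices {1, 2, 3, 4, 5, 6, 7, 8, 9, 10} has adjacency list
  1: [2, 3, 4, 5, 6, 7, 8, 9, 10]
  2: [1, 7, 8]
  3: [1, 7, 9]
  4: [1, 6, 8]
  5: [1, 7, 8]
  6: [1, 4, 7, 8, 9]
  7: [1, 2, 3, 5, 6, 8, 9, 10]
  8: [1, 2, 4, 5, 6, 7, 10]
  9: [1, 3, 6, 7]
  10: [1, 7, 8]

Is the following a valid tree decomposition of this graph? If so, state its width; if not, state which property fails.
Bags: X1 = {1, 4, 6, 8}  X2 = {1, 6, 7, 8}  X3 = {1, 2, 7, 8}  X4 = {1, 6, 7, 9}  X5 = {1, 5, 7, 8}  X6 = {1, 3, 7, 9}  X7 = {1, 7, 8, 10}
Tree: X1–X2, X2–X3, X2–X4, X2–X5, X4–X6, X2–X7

Yes; width 3.

Every vertex of G appears in some bag (union = {1, 2, 3, 4, 5, 6, 7, 8, 9, 10}); every edge is covered by a bag; and for each vertex v the set of bags containing v is connected in the bag tree. The decomposition is therefore valid. The largest bag has 4 vertices, so the width is 3.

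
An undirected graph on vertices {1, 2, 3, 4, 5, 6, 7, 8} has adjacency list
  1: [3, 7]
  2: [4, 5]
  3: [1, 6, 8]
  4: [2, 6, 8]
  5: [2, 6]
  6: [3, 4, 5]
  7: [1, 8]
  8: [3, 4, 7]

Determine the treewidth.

A width-2 tree decomposition is:
Bags: B1 = {1, 7, 8}  B2 = {1, 3, 8}  B3 = {3, 4, 8}  B4 = {3, 4, 6}  B5 = {2, 4, 6}  B6 = {2, 5, 6}
Tree: B1–B2, B2–B3, B3–B4, B4–B5, B5–B6
Every bag has size at most 3, so the width is 3 − 1 = 2 and tw(G) ≤ 2. For the lower bound, G contains the cycle 7–1–3–8–7, so G is not a forest; only forests have treewidth ≤ 1, hence tw(G) ≥ 2. Hence tw(G) = 2 exactly.

2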